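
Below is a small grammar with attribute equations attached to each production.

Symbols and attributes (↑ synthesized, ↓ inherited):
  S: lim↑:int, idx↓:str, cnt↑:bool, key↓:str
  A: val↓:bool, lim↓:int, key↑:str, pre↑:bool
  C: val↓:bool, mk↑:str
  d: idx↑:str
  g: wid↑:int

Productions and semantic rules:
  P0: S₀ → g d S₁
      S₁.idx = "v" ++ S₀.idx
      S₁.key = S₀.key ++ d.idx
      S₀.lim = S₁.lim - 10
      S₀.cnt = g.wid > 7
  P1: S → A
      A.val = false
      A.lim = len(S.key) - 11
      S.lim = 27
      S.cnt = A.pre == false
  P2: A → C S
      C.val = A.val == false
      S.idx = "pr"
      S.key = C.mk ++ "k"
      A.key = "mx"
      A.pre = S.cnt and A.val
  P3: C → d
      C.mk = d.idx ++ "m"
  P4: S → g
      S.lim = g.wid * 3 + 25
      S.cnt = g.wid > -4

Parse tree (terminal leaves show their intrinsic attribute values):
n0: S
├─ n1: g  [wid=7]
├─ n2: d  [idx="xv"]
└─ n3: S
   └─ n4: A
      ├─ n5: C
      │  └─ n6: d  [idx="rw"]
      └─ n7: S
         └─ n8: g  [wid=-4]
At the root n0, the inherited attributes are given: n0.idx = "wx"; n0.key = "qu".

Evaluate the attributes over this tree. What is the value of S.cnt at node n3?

true

1. n0.idx = "wx"  [given at root]
2. n0.key = "qu"  [given at root]
3. n1.wid = 7  [terminal]
4. n2.idx = "xv"  [terminal]
5. n3.idx = "vwx"  ["v" ++ S₀.idx]
6. n3.key = "quxv"  [S₀.key ++ d.idx]
7. n4.val = false  [false]
8. n4.lim = -7  [len(S.key) - 11]
9. n5.val = true  [A.val == false]
10. n6.idx = "rw"  [terminal]
11. n5.mk = "rwm"  [d.idx ++ "m"]
12. n7.idx = "pr"  ["pr"]
13. n7.key = "rwmk"  [C.mk ++ "k"]
14. n8.wid = -4  [terminal]
15. n7.lim = 13  [g.wid * 3 + 25]
16. n7.cnt = false  [g.wid > -4]
17. n4.key = "mx"  ["mx"]
18. n4.pre = false  [S.cnt and A.val]
19. n3.lim = 27  [27]
20. n3.cnt = true  [A.pre == false]
21. n0.lim = 17  [S₁.lim - 10]
22. n0.cnt = false  [g.wid > 7]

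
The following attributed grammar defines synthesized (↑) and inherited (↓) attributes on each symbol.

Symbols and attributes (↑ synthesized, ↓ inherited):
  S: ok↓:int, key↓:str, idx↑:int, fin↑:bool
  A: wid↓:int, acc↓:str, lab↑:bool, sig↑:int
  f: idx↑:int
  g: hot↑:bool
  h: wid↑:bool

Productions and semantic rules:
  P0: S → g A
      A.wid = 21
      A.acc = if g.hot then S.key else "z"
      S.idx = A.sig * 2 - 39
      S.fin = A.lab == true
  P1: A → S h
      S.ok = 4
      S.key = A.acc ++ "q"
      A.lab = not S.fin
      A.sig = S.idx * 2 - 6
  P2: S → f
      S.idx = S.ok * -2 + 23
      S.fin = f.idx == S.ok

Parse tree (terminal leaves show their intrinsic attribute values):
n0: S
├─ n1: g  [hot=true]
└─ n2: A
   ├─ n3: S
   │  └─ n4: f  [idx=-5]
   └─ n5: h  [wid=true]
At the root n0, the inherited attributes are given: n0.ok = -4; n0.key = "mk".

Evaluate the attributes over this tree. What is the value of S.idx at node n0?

1. n0.ok = -4  [given at root]
2. n0.key = "mk"  [given at root]
3. n1.hot = true  [terminal]
4. n2.wid = 21  [21]
5. n2.acc = "mk"  [if g.hot then S.key else "z"]
6. n3.ok = 4  [4]
7. n3.key = "mkq"  [A.acc ++ "q"]
8. n4.idx = -5  [terminal]
9. n3.idx = 15  [S.ok * -2 + 23]
10. n3.fin = false  [f.idx == S.ok]
11. n5.wid = true  [terminal]
12. n2.lab = true  [not S.fin]
13. n2.sig = 24  [S.idx * 2 - 6]
14. n0.idx = 9  [A.sig * 2 - 39]
15. n0.fin = true  [A.lab == true]

9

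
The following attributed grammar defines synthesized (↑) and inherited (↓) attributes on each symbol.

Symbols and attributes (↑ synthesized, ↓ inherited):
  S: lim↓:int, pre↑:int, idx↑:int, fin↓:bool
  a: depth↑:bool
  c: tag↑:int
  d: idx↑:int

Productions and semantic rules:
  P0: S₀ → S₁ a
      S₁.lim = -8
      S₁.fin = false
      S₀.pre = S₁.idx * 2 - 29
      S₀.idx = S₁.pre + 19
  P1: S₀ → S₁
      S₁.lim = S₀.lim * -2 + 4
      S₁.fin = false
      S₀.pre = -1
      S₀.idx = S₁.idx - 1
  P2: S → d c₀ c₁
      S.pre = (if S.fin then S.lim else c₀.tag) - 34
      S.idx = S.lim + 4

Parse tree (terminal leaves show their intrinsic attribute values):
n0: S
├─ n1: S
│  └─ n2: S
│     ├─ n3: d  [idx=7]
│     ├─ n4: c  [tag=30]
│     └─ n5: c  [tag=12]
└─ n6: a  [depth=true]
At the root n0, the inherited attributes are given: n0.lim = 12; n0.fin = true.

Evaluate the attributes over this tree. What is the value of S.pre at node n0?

17

1. n0.lim = 12  [given at root]
2. n0.fin = true  [given at root]
3. n1.lim = -8  [-8]
4. n1.fin = false  [false]
5. n2.lim = 20  [S₀.lim * -2 + 4]
6. n2.fin = false  [false]
7. n3.idx = 7  [terminal]
8. n4.tag = 30  [terminal]
9. n5.tag = 12  [terminal]
10. n2.pre = -4  [(if S.fin then S.lim else c₀.tag) - 34]
11. n2.idx = 24  [S.lim + 4]
12. n1.pre = -1  [-1]
13. n1.idx = 23  [S₁.idx - 1]
14. n6.depth = true  [terminal]
15. n0.pre = 17  [S₁.idx * 2 - 29]
16. n0.idx = 18  [S₁.pre + 19]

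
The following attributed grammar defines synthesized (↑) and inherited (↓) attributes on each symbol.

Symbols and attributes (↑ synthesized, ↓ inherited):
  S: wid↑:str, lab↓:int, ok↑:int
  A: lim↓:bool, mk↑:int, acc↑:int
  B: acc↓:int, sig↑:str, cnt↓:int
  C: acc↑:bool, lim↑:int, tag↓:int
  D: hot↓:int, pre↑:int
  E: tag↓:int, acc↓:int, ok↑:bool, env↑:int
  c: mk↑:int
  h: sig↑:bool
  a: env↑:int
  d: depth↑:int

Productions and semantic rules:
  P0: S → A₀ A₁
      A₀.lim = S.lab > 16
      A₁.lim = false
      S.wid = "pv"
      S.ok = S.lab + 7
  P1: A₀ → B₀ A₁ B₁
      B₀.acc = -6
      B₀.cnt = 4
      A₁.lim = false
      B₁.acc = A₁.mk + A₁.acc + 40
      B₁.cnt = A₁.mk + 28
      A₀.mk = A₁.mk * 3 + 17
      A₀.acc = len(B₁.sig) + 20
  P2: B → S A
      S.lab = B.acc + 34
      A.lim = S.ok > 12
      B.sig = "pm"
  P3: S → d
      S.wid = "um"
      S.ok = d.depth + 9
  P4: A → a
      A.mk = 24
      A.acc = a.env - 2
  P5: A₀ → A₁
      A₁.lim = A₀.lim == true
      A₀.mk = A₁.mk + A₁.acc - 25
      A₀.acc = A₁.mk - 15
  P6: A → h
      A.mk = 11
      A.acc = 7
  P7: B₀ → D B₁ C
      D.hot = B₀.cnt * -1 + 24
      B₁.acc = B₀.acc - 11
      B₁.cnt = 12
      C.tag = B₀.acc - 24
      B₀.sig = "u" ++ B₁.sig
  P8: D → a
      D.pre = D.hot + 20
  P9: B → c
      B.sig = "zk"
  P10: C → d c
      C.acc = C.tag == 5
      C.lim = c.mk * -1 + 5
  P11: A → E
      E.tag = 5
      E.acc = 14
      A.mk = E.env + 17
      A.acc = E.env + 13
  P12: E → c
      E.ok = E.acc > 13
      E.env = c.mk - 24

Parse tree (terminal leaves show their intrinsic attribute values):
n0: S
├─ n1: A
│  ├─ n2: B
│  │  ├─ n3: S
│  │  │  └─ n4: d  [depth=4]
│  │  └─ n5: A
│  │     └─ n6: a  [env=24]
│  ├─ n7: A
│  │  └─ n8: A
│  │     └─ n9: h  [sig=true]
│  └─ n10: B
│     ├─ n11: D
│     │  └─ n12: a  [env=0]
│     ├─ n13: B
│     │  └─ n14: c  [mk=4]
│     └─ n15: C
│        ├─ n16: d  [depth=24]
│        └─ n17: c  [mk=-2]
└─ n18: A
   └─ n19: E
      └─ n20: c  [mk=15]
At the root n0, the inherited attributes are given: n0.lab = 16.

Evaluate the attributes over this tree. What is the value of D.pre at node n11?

23

1. n0.lab = 16  [given at root]
2. n1.lim = false  [S.lab > 16]
3. n2.acc = -6  [-6]
4. n2.cnt = 4  [4]
5. n3.lab = 28  [B.acc + 34]
6. n4.depth = 4  [terminal]
7. n3.wid = "um"  ["um"]
8. n3.ok = 13  [d.depth + 9]
9. n5.lim = true  [S.ok > 12]
10. n6.env = 24  [terminal]
11. n5.mk = 24  [24]
12. n5.acc = 22  [a.env - 2]
13. n2.sig = "pm"  ["pm"]
14. n7.lim = false  [false]
15. n8.lim = false  [A₀.lim == true]
16. n9.sig = true  [terminal]
17. n8.mk = 11  [11]
18. n8.acc = 7  [7]
19. n7.mk = -7  [A₁.mk + A₁.acc - 25]
20. n7.acc = -4  [A₁.mk - 15]
21. n10.acc = 29  [A₁.mk + A₁.acc + 40]
22. n10.cnt = 21  [A₁.mk + 28]
23. n11.hot = 3  [B₀.cnt * -1 + 24]
24. n12.env = 0  [terminal]
25. n11.pre = 23  [D.hot + 20]
26. n13.acc = 18  [B₀.acc - 11]
27. n13.cnt = 12  [12]
28. n14.mk = 4  [terminal]
29. n13.sig = "zk"  ["zk"]
30. n15.tag = 5  [B₀.acc - 24]
31. n16.depth = 24  [terminal]
32. n17.mk = -2  [terminal]
33. n15.acc = true  [C.tag == 5]
34. n15.lim = 7  [c.mk * -1 + 5]
35. n10.sig = "uzk"  ["u" ++ B₁.sig]
36. n1.mk = -4  [A₁.mk * 3 + 17]
37. n1.acc = 23  [len(B₁.sig) + 20]
38. n18.lim = false  [false]
39. n19.tag = 5  [5]
40. n19.acc = 14  [14]
41. n20.mk = 15  [terminal]
42. n19.ok = true  [E.acc > 13]
43. n19.env = -9  [c.mk - 24]
44. n18.mk = 8  [E.env + 17]
45. n18.acc = 4  [E.env + 13]
46. n0.wid = "pv"  ["pv"]
47. n0.ok = 23  [S.lab + 7]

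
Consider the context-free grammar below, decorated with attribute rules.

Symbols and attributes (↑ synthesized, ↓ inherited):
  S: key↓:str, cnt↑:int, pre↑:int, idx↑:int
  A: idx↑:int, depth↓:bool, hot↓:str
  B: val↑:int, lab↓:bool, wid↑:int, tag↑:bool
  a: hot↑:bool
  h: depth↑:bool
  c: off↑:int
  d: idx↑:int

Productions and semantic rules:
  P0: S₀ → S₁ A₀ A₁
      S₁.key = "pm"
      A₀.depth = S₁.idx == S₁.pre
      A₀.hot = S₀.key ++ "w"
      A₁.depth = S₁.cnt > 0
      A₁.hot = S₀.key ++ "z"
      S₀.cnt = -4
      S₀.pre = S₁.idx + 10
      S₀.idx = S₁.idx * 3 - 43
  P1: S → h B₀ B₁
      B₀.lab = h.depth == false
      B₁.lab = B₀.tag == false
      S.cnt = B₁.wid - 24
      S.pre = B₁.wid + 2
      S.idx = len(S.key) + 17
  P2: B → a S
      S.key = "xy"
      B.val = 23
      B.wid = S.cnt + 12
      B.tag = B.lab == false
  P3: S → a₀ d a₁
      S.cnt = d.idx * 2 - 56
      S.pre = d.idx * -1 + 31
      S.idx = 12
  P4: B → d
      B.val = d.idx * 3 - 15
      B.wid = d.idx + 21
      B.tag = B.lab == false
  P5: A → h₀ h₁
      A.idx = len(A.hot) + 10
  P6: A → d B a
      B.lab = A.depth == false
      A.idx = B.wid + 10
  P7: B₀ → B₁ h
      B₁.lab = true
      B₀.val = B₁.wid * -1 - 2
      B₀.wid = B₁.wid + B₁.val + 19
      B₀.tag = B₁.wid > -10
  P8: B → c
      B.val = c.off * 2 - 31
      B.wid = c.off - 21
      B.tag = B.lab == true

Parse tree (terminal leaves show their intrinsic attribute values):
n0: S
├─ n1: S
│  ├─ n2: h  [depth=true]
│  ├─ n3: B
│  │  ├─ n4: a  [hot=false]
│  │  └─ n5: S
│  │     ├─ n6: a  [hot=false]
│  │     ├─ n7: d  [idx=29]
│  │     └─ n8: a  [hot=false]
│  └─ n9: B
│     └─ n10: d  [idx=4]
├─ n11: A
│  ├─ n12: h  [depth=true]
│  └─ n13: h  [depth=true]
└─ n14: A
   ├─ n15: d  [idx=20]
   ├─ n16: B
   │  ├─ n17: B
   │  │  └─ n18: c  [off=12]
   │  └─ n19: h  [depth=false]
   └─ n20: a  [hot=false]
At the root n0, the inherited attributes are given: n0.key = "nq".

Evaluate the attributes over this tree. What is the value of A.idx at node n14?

1. n0.key = "nq"  [given at root]
2. n1.key = "pm"  ["pm"]
3. n2.depth = true  [terminal]
4. n3.lab = false  [h.depth == false]
5. n4.hot = false  [terminal]
6. n5.key = "xy"  ["xy"]
7. n6.hot = false  [terminal]
8. n7.idx = 29  [terminal]
9. n8.hot = false  [terminal]
10. n5.cnt = 2  [d.idx * 2 - 56]
11. n5.pre = 2  [d.idx * -1 + 31]
12. n5.idx = 12  [12]
13. n3.val = 23  [23]
14. n3.wid = 14  [S.cnt + 12]
15. n3.tag = true  [B.lab == false]
16. n9.lab = false  [B₀.tag == false]
17. n10.idx = 4  [terminal]
18. n9.val = -3  [d.idx * 3 - 15]
19. n9.wid = 25  [d.idx + 21]
20. n9.tag = true  [B.lab == false]
21. n1.cnt = 1  [B₁.wid - 24]
22. n1.pre = 27  [B₁.wid + 2]
23. n1.idx = 19  [len(S.key) + 17]
24. n11.depth = false  [S₁.idx == S₁.pre]
25. n11.hot = "nqw"  [S₀.key ++ "w"]
26. n12.depth = true  [terminal]
27. n13.depth = true  [terminal]
28. n11.idx = 13  [len(A.hot) + 10]
29. n14.depth = true  [S₁.cnt > 0]
30. n14.hot = "nqz"  [S₀.key ++ "z"]
31. n15.idx = 20  [terminal]
32. n16.lab = false  [A.depth == false]
33. n17.lab = true  [true]
34. n18.off = 12  [terminal]
35. n17.val = -7  [c.off * 2 - 31]
36. n17.wid = -9  [c.off - 21]
37. n17.tag = true  [B.lab == true]
38. n19.depth = false  [terminal]
39. n16.val = 7  [B₁.wid * -1 - 2]
40. n16.wid = 3  [B₁.wid + B₁.val + 19]
41. n16.tag = true  [B₁.wid > -10]
42. n20.hot = false  [terminal]
43. n14.idx = 13  [B.wid + 10]
44. n0.cnt = -4  [-4]
45. n0.pre = 29  [S₁.idx + 10]
46. n0.idx = 14  [S₁.idx * 3 - 43]

13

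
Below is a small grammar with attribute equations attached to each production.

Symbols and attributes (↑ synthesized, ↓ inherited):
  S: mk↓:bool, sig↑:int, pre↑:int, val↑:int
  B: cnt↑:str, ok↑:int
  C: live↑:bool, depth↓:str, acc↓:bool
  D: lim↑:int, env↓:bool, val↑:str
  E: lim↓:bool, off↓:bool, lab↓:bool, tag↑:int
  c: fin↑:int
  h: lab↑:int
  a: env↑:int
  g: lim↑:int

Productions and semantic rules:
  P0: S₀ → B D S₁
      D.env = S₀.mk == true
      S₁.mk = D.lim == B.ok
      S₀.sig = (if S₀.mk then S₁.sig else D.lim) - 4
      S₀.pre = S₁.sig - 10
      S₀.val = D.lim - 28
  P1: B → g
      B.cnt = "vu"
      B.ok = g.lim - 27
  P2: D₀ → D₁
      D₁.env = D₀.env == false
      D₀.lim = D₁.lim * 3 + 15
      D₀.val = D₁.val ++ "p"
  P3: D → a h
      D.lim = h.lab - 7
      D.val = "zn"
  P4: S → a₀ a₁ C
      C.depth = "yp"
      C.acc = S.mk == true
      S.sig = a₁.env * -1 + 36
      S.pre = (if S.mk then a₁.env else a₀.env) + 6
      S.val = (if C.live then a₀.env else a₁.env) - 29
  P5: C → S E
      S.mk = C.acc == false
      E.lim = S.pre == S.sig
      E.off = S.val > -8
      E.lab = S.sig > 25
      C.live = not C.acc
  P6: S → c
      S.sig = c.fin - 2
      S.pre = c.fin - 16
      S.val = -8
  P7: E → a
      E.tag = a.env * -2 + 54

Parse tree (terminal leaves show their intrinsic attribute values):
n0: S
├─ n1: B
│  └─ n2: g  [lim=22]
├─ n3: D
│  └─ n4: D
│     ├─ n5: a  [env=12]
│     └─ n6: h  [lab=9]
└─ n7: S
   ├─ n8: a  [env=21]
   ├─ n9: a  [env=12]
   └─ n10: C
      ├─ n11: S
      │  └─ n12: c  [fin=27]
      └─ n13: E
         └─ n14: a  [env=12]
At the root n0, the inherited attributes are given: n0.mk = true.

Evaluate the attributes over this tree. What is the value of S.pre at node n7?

27

1. n0.mk = true  [given at root]
2. n2.lim = 22  [terminal]
3. n1.cnt = "vu"  ["vu"]
4. n1.ok = -5  [g.lim - 27]
5. n3.env = true  [S₀.mk == true]
6. n4.env = false  [D₀.env == false]
7. n5.env = 12  [terminal]
8. n6.lab = 9  [terminal]
9. n4.lim = 2  [h.lab - 7]
10. n4.val = "zn"  ["zn"]
11. n3.lim = 21  [D₁.lim * 3 + 15]
12. n3.val = "znp"  [D₁.val ++ "p"]
13. n7.mk = false  [D.lim == B.ok]
14. n8.env = 21  [terminal]
15. n9.env = 12  [terminal]
16. n10.depth = "yp"  ["yp"]
17. n10.acc = false  [S.mk == true]
18. n11.mk = true  [C.acc == false]
19. n12.fin = 27  [terminal]
20. n11.sig = 25  [c.fin - 2]
21. n11.pre = 11  [c.fin - 16]
22. n11.val = -8  [-8]
23. n13.lim = false  [S.pre == S.sig]
24. n13.off = false  [S.val > -8]
25. n13.lab = false  [S.sig > 25]
26. n14.env = 12  [terminal]
27. n13.tag = 30  [a.env * -2 + 54]
28. n10.live = true  [not C.acc]
29. n7.sig = 24  [a₁.env * -1 + 36]
30. n7.pre = 27  [(if S.mk then a₁.env else a₀.env) + 6]
31. n7.val = -8  [(if C.live then a₀.env else a₁.env) - 29]
32. n0.sig = 20  [(if S₀.mk then S₁.sig else D.lim) - 4]
33. n0.pre = 14  [S₁.sig - 10]
34. n0.val = -7  [D.lim - 28]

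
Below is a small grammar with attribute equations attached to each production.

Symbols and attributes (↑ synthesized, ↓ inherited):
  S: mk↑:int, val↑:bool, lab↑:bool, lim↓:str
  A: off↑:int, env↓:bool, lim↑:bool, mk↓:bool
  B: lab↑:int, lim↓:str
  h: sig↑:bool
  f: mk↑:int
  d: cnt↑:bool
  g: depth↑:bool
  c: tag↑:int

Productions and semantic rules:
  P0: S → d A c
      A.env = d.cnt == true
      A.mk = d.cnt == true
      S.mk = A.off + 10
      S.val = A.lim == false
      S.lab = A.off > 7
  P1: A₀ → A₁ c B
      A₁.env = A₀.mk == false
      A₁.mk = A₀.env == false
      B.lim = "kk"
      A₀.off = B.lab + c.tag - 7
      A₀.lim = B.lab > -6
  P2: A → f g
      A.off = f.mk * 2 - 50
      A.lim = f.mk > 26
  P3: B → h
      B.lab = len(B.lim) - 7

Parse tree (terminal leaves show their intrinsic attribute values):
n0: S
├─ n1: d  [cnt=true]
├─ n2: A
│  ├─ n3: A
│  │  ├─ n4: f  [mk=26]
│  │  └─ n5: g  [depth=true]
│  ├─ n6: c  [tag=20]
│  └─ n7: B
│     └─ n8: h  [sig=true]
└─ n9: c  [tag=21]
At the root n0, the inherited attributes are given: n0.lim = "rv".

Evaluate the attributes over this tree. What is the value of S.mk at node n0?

18

1. n0.lim = "rv"  [given at root]
2. n1.cnt = true  [terminal]
3. n2.env = true  [d.cnt == true]
4. n2.mk = true  [d.cnt == true]
5. n3.env = false  [A₀.mk == false]
6. n3.mk = false  [A₀.env == false]
7. n4.mk = 26  [terminal]
8. n5.depth = true  [terminal]
9. n3.off = 2  [f.mk * 2 - 50]
10. n3.lim = false  [f.mk > 26]
11. n6.tag = 20  [terminal]
12. n7.lim = "kk"  ["kk"]
13. n8.sig = true  [terminal]
14. n7.lab = -5  [len(B.lim) - 7]
15. n2.off = 8  [B.lab + c.tag - 7]
16. n2.lim = true  [B.lab > -6]
17. n9.tag = 21  [terminal]
18. n0.mk = 18  [A.off + 10]
19. n0.val = false  [A.lim == false]
20. n0.lab = true  [A.off > 7]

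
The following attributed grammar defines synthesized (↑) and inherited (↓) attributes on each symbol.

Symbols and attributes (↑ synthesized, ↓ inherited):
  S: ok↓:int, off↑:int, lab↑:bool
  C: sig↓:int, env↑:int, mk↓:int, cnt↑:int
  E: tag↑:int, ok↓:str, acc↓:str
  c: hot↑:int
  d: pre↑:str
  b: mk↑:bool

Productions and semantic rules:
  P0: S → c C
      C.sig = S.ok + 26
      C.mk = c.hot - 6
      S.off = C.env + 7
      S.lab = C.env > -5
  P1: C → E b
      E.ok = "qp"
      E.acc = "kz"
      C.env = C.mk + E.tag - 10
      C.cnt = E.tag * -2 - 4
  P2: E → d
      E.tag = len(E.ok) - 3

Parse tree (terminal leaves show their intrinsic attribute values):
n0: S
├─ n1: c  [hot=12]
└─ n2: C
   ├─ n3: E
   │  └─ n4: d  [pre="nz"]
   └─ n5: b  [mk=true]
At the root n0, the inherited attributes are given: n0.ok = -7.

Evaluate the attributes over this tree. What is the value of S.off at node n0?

2

1. n0.ok = -7  [given at root]
2. n1.hot = 12  [terminal]
3. n2.sig = 19  [S.ok + 26]
4. n2.mk = 6  [c.hot - 6]
5. n3.ok = "qp"  ["qp"]
6. n3.acc = "kz"  ["kz"]
7. n4.pre = "nz"  [terminal]
8. n3.tag = -1  [len(E.ok) - 3]
9. n5.mk = true  [terminal]
10. n2.env = -5  [C.mk + E.tag - 10]
11. n2.cnt = -2  [E.tag * -2 - 4]
12. n0.off = 2  [C.env + 7]
13. n0.lab = false  [C.env > -5]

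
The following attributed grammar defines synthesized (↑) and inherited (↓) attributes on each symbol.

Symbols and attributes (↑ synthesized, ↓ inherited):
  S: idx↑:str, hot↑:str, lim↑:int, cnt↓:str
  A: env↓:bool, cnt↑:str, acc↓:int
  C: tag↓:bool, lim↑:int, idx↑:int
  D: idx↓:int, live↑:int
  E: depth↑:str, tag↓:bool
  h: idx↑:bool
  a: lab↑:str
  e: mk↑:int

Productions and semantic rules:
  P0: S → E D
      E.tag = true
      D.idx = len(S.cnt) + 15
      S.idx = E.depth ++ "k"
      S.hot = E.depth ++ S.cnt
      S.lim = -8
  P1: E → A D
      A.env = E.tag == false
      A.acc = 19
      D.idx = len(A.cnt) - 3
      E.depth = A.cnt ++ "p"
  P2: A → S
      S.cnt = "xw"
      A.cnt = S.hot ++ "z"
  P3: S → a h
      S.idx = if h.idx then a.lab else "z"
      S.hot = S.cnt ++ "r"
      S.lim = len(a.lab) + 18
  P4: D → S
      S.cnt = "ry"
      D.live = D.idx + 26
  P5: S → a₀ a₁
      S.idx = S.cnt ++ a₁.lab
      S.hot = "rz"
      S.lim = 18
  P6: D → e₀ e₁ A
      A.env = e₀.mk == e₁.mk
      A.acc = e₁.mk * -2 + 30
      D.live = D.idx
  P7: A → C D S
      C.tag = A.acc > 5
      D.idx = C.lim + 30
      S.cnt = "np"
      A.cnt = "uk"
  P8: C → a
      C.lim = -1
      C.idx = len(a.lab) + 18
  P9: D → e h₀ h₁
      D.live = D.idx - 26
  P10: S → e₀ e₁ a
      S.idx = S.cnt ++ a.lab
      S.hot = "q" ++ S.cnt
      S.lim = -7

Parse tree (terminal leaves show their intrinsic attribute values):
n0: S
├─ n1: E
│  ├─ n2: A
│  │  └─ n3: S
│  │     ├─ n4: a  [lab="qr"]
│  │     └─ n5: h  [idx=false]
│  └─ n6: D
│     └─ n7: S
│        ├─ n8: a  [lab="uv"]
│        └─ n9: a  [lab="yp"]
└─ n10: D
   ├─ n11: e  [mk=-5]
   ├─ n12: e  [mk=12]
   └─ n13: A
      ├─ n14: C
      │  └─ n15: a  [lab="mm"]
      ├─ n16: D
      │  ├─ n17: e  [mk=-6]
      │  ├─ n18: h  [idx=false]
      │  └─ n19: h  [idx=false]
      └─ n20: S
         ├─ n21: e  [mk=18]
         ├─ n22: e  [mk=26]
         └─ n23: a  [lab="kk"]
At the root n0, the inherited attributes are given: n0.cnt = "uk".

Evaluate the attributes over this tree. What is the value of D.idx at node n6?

1. n0.cnt = "uk"  [given at root]
2. n1.tag = true  [true]
3. n2.env = false  [E.tag == false]
4. n2.acc = 19  [19]
5. n3.cnt = "xw"  ["xw"]
6. n4.lab = "qr"  [terminal]
7. n5.idx = false  [terminal]
8. n3.idx = "z"  [if h.idx then a.lab else "z"]
9. n3.hot = "xwr"  [S.cnt ++ "r"]
10. n3.lim = 20  [len(a.lab) + 18]
11. n2.cnt = "xwrz"  [S.hot ++ "z"]
12. n6.idx = 1  [len(A.cnt) - 3]
13. n7.cnt = "ry"  ["ry"]
14. n8.lab = "uv"  [terminal]
15. n9.lab = "yp"  [terminal]
16. n7.idx = "ryyp"  [S.cnt ++ a₁.lab]
17. n7.hot = "rz"  ["rz"]
18. n7.lim = 18  [18]
19. n6.live = 27  [D.idx + 26]
20. n1.depth = "xwrzp"  [A.cnt ++ "p"]
21. n10.idx = 17  [len(S.cnt) + 15]
22. n11.mk = -5  [terminal]
23. n12.mk = 12  [terminal]
24. n13.env = false  [e₀.mk == e₁.mk]
25. n13.acc = 6  [e₁.mk * -2 + 30]
26. n14.tag = true  [A.acc > 5]
27. n15.lab = "mm"  [terminal]
28. n14.lim = -1  [-1]
29. n14.idx = 20  [len(a.lab) + 18]
30. n16.idx = 29  [C.lim + 30]
31. n17.mk = -6  [terminal]
32. n18.idx = false  [terminal]
33. n19.idx = false  [terminal]
34. n16.live = 3  [D.idx - 26]
35. n20.cnt = "np"  ["np"]
36. n21.mk = 18  [terminal]
37. n22.mk = 26  [terminal]
38. n23.lab = "kk"  [terminal]
39. n20.idx = "npkk"  [S.cnt ++ a.lab]
40. n20.hot = "qnp"  ["q" ++ S.cnt]
41. n20.lim = -7  [-7]
42. n13.cnt = "uk"  ["uk"]
43. n10.live = 17  [D.idx]
44. n0.idx = "xwrzpk"  [E.depth ++ "k"]
45. n0.hot = "xwrzpuk"  [E.depth ++ S.cnt]
46. n0.lim = -8  [-8]

1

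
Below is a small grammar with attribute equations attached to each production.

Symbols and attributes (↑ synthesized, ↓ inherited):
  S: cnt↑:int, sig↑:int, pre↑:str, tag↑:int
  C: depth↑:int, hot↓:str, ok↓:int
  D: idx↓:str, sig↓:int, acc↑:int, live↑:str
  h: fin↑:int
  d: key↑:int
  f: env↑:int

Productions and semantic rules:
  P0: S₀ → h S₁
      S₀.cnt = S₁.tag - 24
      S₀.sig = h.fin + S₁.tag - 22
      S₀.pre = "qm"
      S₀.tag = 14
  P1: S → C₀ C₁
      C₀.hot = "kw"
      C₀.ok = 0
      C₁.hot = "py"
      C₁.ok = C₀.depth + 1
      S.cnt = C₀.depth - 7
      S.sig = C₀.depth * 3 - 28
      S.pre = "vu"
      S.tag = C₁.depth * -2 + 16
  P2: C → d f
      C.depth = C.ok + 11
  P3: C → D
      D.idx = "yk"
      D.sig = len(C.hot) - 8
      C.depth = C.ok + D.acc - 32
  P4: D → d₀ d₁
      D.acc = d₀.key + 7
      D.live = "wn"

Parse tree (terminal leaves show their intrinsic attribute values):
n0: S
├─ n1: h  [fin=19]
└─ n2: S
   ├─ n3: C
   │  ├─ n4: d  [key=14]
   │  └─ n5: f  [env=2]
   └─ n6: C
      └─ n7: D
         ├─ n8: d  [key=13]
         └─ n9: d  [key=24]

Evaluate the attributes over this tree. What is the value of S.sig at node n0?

1. n1.fin = 19  [terminal]
2. n3.hot = "kw"  ["kw"]
3. n3.ok = 0  [0]
4. n4.key = 14  [terminal]
5. n5.env = 2  [terminal]
6. n3.depth = 11  [C.ok + 11]
7. n6.hot = "py"  ["py"]
8. n6.ok = 12  [C₀.depth + 1]
9. n7.idx = "yk"  ["yk"]
10. n7.sig = -6  [len(C.hot) - 8]
11. n8.key = 13  [terminal]
12. n9.key = 24  [terminal]
13. n7.acc = 20  [d₀.key + 7]
14. n7.live = "wn"  ["wn"]
15. n6.depth = 0  [C.ok + D.acc - 32]
16. n2.cnt = 4  [C₀.depth - 7]
17. n2.sig = 5  [C₀.depth * 3 - 28]
18. n2.pre = "vu"  ["vu"]
19. n2.tag = 16  [C₁.depth * -2 + 16]
20. n0.cnt = -8  [S₁.tag - 24]
21. n0.sig = 13  [h.fin + S₁.tag - 22]
22. n0.pre = "qm"  ["qm"]
23. n0.tag = 14  [14]

13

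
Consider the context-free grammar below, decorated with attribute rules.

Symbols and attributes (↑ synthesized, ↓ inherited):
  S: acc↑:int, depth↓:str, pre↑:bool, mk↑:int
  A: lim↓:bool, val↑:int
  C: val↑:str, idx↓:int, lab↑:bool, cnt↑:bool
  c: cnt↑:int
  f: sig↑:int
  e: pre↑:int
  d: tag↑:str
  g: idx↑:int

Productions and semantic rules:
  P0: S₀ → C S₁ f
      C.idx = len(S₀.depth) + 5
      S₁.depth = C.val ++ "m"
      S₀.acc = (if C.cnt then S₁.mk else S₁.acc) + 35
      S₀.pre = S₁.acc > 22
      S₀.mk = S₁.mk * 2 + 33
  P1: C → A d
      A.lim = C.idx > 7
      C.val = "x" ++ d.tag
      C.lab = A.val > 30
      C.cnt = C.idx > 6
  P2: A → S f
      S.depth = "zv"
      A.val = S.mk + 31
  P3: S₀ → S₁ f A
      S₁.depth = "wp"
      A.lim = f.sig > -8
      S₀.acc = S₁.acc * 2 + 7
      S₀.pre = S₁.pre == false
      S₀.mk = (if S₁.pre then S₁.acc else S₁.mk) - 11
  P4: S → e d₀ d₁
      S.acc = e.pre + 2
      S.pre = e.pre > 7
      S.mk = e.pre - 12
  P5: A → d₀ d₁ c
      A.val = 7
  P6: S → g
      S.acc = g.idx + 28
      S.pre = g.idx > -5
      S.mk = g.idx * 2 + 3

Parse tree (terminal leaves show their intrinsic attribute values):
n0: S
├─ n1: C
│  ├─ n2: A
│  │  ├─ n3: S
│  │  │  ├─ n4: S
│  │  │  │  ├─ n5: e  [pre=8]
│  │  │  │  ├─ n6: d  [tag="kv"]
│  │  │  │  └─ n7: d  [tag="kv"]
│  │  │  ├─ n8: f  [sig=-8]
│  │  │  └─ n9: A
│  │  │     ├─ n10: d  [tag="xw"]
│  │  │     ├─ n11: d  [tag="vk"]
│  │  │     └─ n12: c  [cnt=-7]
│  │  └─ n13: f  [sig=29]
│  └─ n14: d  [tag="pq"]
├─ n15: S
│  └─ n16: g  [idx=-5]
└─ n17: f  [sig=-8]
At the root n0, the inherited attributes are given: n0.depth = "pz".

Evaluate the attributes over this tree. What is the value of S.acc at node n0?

1. n0.depth = "pz"  [given at root]
2. n1.idx = 7  [len(S₀.depth) + 5]
3. n2.lim = false  [C.idx > 7]
4. n3.depth = "zv"  ["zv"]
5. n4.depth = "wp"  ["wp"]
6. n5.pre = 8  [terminal]
7. n6.tag = "kv"  [terminal]
8. n7.tag = "kv"  [terminal]
9. n4.acc = 10  [e.pre + 2]
10. n4.pre = true  [e.pre > 7]
11. n4.mk = -4  [e.pre - 12]
12. n8.sig = -8  [terminal]
13. n9.lim = false  [f.sig > -8]
14. n10.tag = "xw"  [terminal]
15. n11.tag = "vk"  [terminal]
16. n12.cnt = -7  [terminal]
17. n9.val = 7  [7]
18. n3.acc = 27  [S₁.acc * 2 + 7]
19. n3.pre = false  [S₁.pre == false]
20. n3.mk = -1  [(if S₁.pre then S₁.acc else S₁.mk) - 11]
21. n13.sig = 29  [terminal]
22. n2.val = 30  [S.mk + 31]
23. n14.tag = "pq"  [terminal]
24. n1.val = "xpq"  ["x" ++ d.tag]
25. n1.lab = false  [A.val > 30]
26. n1.cnt = true  [C.idx > 6]
27. n15.depth = "xpqm"  [C.val ++ "m"]
28. n16.idx = -5  [terminal]
29. n15.acc = 23  [g.idx + 28]
30. n15.pre = false  [g.idx > -5]
31. n15.mk = -7  [g.idx * 2 + 3]
32. n17.sig = -8  [terminal]
33. n0.acc = 28  [(if C.cnt then S₁.mk else S₁.acc) + 35]
34. n0.pre = true  [S₁.acc > 22]
35. n0.mk = 19  [S₁.mk * 2 + 33]

28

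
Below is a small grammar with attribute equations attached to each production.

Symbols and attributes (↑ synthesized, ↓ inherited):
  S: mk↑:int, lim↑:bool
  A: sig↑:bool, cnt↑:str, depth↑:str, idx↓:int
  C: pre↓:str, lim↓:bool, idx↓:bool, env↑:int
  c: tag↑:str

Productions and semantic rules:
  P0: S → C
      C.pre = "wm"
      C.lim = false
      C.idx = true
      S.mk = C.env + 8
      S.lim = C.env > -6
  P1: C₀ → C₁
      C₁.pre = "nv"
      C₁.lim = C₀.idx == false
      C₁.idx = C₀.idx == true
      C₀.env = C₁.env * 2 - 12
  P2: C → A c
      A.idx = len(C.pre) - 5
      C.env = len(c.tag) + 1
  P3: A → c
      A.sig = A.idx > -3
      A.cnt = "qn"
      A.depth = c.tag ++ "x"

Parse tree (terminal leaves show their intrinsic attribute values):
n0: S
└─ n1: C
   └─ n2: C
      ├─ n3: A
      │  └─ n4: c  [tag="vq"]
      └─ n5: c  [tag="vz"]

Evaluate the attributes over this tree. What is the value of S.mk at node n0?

1. n1.pre = "wm"  ["wm"]
2. n1.lim = false  [false]
3. n1.idx = true  [true]
4. n2.pre = "nv"  ["nv"]
5. n2.lim = false  [C₀.idx == false]
6. n2.idx = true  [C₀.idx == true]
7. n3.idx = -3  [len(C.pre) - 5]
8. n4.tag = "vq"  [terminal]
9. n3.sig = false  [A.idx > -3]
10. n3.cnt = "qn"  ["qn"]
11. n3.depth = "vqx"  [c.tag ++ "x"]
12. n5.tag = "vz"  [terminal]
13. n2.env = 3  [len(c.tag) + 1]
14. n1.env = -6  [C₁.env * 2 - 12]
15. n0.mk = 2  [C.env + 8]
16. n0.lim = false  [C.env > -6]

2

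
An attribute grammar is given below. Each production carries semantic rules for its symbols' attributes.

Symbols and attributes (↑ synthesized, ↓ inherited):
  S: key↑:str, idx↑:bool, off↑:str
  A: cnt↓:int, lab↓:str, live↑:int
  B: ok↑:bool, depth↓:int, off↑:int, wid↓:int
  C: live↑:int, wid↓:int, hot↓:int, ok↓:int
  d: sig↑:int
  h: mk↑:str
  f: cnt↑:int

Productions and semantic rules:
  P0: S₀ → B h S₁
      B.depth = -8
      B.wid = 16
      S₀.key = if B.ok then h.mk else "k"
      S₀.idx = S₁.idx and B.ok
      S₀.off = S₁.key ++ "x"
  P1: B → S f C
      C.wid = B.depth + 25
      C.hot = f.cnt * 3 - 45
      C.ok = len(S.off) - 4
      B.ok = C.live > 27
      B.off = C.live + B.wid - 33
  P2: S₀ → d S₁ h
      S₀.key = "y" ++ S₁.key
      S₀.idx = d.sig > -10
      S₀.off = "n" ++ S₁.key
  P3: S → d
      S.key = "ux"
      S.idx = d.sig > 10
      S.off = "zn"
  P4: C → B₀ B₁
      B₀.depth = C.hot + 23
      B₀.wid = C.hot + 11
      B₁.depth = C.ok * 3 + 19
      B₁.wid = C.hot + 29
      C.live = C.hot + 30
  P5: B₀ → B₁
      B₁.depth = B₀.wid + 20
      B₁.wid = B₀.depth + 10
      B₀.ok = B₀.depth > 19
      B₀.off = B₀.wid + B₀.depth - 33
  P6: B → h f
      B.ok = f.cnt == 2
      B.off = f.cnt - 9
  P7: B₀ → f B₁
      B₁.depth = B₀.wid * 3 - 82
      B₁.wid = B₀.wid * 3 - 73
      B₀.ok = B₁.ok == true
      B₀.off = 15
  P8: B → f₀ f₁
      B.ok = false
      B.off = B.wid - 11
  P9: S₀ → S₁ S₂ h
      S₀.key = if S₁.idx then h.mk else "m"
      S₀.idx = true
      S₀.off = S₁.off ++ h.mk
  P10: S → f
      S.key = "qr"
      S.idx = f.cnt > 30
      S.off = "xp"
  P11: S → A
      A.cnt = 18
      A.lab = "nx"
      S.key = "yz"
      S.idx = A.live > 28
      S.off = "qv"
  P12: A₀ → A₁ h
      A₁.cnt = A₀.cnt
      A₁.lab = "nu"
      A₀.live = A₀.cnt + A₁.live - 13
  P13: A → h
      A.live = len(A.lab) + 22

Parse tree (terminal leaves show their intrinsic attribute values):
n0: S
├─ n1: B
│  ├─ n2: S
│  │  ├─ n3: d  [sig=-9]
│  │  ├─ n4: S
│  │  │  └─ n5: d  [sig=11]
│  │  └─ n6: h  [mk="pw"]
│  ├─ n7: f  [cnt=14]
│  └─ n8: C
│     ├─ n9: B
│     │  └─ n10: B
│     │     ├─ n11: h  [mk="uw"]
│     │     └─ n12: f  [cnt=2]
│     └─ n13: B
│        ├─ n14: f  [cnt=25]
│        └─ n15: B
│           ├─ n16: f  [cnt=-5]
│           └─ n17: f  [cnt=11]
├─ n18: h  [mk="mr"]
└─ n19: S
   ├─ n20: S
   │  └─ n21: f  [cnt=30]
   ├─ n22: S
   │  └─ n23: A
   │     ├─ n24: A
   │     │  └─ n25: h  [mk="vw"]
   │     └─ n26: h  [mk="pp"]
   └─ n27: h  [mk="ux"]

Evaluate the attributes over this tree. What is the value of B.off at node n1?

1. n1.depth = -8  [-8]
2. n1.wid = 16  [16]
3. n3.sig = -9  [terminal]
4. n5.sig = 11  [terminal]
5. n4.key = "ux"  ["ux"]
6. n4.idx = true  [d.sig > 10]
7. n4.off = "zn"  ["zn"]
8. n6.mk = "pw"  [terminal]
9. n2.key = "yux"  ["y" ++ S₁.key]
10. n2.idx = true  [d.sig > -10]
11. n2.off = "nux"  ["n" ++ S₁.key]
12. n7.cnt = 14  [terminal]
13. n8.wid = 17  [B.depth + 25]
14. n8.hot = -3  [f.cnt * 3 - 45]
15. n8.ok = -1  [len(S.off) - 4]
16. n9.depth = 20  [C.hot + 23]
17. n9.wid = 8  [C.hot + 11]
18. n10.depth = 28  [B₀.wid + 20]
19. n10.wid = 30  [B₀.depth + 10]
20. n11.mk = "uw"  [terminal]
21. n12.cnt = 2  [terminal]
22. n10.ok = true  [f.cnt == 2]
23. n10.off = -7  [f.cnt - 9]
24. n9.ok = true  [B₀.depth > 19]
25. n9.off = -5  [B₀.wid + B₀.depth - 33]
26. n13.depth = 16  [C.ok * 3 + 19]
27. n13.wid = 26  [C.hot + 29]
28. n14.cnt = 25  [terminal]
29. n15.depth = -4  [B₀.wid * 3 - 82]
30. n15.wid = 5  [B₀.wid * 3 - 73]
31. n16.cnt = -5  [terminal]
32. n17.cnt = 11  [terminal]
33. n15.ok = false  [false]
34. n15.off = -6  [B.wid - 11]
35. n13.ok = false  [B₁.ok == true]
36. n13.off = 15  [15]
37. n8.live = 27  [C.hot + 30]
38. n1.ok = false  [C.live > 27]
39. n1.off = 10  [C.live + B.wid - 33]
40. n18.mk = "mr"  [terminal]
41. n21.cnt = 30  [terminal]
42. n20.key = "qr"  ["qr"]
43. n20.idx = false  [f.cnt > 30]
44. n20.off = "xp"  ["xp"]
45. n23.cnt = 18  [18]
46. n23.lab = "nx"  ["nx"]
47. n24.cnt = 18  [A₀.cnt]
48. n24.lab = "nu"  ["nu"]
49. n25.mk = "vw"  [terminal]
50. n24.live = 24  [len(A.lab) + 22]
51. n26.mk = "pp"  [terminal]
52. n23.live = 29  [A₀.cnt + A₁.live - 13]
53. n22.key = "yz"  ["yz"]
54. n22.idx = true  [A.live > 28]
55. n22.off = "qv"  ["qv"]
56. n27.mk = "ux"  [terminal]
57. n19.key = "m"  [if S₁.idx then h.mk else "m"]
58. n19.idx = true  [true]
59. n19.off = "xpux"  [S₁.off ++ h.mk]
60. n0.key = "k"  [if B.ok then h.mk else "k"]
61. n0.idx = false  [S₁.idx and B.ok]
62. n0.off = "mx"  [S₁.key ++ "x"]

10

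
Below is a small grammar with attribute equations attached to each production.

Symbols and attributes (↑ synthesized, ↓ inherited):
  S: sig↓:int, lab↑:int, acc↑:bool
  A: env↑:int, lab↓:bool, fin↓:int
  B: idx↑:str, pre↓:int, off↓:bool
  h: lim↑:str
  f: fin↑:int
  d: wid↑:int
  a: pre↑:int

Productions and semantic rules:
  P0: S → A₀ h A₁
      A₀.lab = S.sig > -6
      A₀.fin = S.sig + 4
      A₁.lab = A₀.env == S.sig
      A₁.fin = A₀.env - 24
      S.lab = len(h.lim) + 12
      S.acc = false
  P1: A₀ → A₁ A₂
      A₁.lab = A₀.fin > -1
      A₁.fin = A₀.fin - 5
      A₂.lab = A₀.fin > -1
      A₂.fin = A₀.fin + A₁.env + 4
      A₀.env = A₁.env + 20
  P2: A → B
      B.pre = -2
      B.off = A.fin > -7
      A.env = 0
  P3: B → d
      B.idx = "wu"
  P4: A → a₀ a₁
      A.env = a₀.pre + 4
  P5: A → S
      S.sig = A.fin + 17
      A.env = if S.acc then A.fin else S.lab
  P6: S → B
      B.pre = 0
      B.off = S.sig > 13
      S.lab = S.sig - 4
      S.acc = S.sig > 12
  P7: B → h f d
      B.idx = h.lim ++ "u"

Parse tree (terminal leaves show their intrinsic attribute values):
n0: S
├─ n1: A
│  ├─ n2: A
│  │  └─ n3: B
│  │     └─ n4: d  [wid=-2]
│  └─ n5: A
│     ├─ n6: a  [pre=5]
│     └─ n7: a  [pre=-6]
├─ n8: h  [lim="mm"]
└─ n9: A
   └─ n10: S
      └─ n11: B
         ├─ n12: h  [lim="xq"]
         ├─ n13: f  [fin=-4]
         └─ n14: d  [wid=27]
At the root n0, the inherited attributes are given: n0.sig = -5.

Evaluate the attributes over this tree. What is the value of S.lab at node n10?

1. n0.sig = -5  [given at root]
2. n1.lab = true  [S.sig > -6]
3. n1.fin = -1  [S.sig + 4]
4. n2.lab = false  [A₀.fin > -1]
5. n2.fin = -6  [A₀.fin - 5]
6. n3.pre = -2  [-2]
7. n3.off = true  [A.fin > -7]
8. n4.wid = -2  [terminal]
9. n3.idx = "wu"  ["wu"]
10. n2.env = 0  [0]
11. n5.lab = false  [A₀.fin > -1]
12. n5.fin = 3  [A₀.fin + A₁.env + 4]
13. n6.pre = 5  [terminal]
14. n7.pre = -6  [terminal]
15. n5.env = 9  [a₀.pre + 4]
16. n1.env = 20  [A₁.env + 20]
17. n8.lim = "mm"  [terminal]
18. n9.lab = false  [A₀.env == S.sig]
19. n9.fin = -4  [A₀.env - 24]
20. n10.sig = 13  [A.fin + 17]
21. n11.pre = 0  [0]
22. n11.off = false  [S.sig > 13]
23. n12.lim = "xq"  [terminal]
24. n13.fin = -4  [terminal]
25. n14.wid = 27  [terminal]
26. n11.idx = "xqu"  [h.lim ++ "u"]
27. n10.lab = 9  [S.sig - 4]
28. n10.acc = true  [S.sig > 12]
29. n9.env = -4  [if S.acc then A.fin else S.lab]
30. n0.lab = 14  [len(h.lim) + 12]
31. n0.acc = false  [false]

9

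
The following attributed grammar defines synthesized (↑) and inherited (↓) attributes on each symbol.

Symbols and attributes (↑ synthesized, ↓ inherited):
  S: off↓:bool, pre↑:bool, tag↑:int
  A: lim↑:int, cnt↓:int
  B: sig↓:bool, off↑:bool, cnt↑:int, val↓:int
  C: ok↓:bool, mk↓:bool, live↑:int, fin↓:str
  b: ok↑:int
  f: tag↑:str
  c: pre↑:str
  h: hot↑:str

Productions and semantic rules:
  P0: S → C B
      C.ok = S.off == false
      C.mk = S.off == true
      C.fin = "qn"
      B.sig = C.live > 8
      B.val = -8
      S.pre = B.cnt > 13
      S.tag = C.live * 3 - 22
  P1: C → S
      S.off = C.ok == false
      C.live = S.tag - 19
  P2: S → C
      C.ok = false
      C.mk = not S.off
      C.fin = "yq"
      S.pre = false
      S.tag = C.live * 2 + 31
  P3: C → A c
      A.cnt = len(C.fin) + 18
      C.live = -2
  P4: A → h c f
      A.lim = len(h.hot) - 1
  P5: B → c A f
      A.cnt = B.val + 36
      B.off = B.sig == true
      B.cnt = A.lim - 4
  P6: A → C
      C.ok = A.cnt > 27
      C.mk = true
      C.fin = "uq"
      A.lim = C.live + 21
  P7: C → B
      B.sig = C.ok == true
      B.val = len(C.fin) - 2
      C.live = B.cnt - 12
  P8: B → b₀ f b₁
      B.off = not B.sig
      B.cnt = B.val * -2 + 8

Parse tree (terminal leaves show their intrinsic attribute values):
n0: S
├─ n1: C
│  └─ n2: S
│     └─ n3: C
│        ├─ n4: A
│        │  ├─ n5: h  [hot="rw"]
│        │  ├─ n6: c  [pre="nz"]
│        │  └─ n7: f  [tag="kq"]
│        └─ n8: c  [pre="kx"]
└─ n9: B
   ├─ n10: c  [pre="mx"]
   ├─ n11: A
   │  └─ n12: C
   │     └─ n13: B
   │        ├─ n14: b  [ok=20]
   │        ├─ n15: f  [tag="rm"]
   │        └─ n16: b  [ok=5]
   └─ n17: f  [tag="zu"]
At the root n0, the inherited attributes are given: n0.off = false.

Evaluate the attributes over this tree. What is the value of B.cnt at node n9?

1. n0.off = false  [given at root]
2. n1.ok = true  [S.off == false]
3. n1.mk = false  [S.off == true]
4. n1.fin = "qn"  ["qn"]
5. n2.off = false  [C.ok == false]
6. n3.ok = false  [false]
7. n3.mk = true  [not S.off]
8. n3.fin = "yq"  ["yq"]
9. n4.cnt = 20  [len(C.fin) + 18]
10. n5.hot = "rw"  [terminal]
11. n6.pre = "nz"  [terminal]
12. n7.tag = "kq"  [terminal]
13. n4.lim = 1  [len(h.hot) - 1]
14. n8.pre = "kx"  [terminal]
15. n3.live = -2  [-2]
16. n2.pre = false  [false]
17. n2.tag = 27  [C.live * 2 + 31]
18. n1.live = 8  [S.tag - 19]
19. n9.sig = false  [C.live > 8]
20. n9.val = -8  [-8]
21. n10.pre = "mx"  [terminal]
22. n11.cnt = 28  [B.val + 36]
23. n12.ok = true  [A.cnt > 27]
24. n12.mk = true  [true]
25. n12.fin = "uq"  ["uq"]
26. n13.sig = true  [C.ok == true]
27. n13.val = 0  [len(C.fin) - 2]
28. n14.ok = 20  [terminal]
29. n15.tag = "rm"  [terminal]
30. n16.ok = 5  [terminal]
31. n13.off = false  [not B.sig]
32. n13.cnt = 8  [B.val * -2 + 8]
33. n12.live = -4  [B.cnt - 12]
34. n11.lim = 17  [C.live + 21]
35. n17.tag = "zu"  [terminal]
36. n9.off = false  [B.sig == true]
37. n9.cnt = 13  [A.lim - 4]
38. n0.pre = false  [B.cnt > 13]
39. n0.tag = 2  [C.live * 3 - 22]

13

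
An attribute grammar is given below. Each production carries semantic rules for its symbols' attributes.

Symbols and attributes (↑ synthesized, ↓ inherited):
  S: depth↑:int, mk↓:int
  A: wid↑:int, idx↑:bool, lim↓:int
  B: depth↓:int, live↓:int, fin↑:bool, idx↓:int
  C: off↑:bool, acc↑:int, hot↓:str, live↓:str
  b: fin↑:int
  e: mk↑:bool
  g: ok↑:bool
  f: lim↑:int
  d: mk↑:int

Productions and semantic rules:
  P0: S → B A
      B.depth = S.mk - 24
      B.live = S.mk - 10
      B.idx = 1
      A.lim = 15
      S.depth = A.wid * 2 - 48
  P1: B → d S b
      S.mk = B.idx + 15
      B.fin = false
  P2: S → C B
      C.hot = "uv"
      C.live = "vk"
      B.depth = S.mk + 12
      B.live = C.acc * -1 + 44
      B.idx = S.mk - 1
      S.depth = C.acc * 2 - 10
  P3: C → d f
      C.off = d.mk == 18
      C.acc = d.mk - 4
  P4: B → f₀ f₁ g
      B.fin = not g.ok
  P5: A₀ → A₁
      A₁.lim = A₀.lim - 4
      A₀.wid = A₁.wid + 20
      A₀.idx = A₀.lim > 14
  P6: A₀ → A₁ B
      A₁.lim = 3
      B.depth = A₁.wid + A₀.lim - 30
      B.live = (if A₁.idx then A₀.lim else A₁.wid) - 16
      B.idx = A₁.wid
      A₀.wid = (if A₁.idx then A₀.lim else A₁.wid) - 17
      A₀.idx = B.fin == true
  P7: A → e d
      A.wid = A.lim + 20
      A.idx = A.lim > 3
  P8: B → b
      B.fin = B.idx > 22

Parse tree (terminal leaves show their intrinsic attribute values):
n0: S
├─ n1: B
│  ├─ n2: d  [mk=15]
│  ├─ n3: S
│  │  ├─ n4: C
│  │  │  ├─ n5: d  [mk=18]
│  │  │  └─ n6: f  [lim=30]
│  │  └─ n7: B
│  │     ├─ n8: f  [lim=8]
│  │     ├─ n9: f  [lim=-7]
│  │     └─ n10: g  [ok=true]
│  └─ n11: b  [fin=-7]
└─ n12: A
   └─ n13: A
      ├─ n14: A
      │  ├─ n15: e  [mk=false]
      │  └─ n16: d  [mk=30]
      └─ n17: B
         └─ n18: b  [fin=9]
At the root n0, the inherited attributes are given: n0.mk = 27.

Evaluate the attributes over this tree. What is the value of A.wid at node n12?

1. n0.mk = 27  [given at root]
2. n1.depth = 3  [S.mk - 24]
3. n1.live = 17  [S.mk - 10]
4. n1.idx = 1  [1]
5. n2.mk = 15  [terminal]
6. n3.mk = 16  [B.idx + 15]
7. n4.hot = "uv"  ["uv"]
8. n4.live = "vk"  ["vk"]
9. n5.mk = 18  [terminal]
10. n6.lim = 30  [terminal]
11. n4.off = true  [d.mk == 18]
12. n4.acc = 14  [d.mk - 4]
13. n7.depth = 28  [S.mk + 12]
14. n7.live = 30  [C.acc * -1 + 44]
15. n7.idx = 15  [S.mk - 1]
16. n8.lim = 8  [terminal]
17. n9.lim = -7  [terminal]
18. n10.ok = true  [terminal]
19. n7.fin = false  [not g.ok]
20. n3.depth = 18  [C.acc * 2 - 10]
21. n11.fin = -7  [terminal]
22. n1.fin = false  [false]
23. n12.lim = 15  [15]
24. n13.lim = 11  [A₀.lim - 4]
25. n14.lim = 3  [3]
26. n15.mk = false  [terminal]
27. n16.mk = 30  [terminal]
28. n14.wid = 23  [A.lim + 20]
29. n14.idx = false  [A.lim > 3]
30. n17.depth = 4  [A₁.wid + A₀.lim - 30]
31. n17.live = 7  [(if A₁.idx then A₀.lim else A₁.wid) - 16]
32. n17.idx = 23  [A₁.wid]
33. n18.fin = 9  [terminal]
34. n17.fin = true  [B.idx > 22]
35. n13.wid = 6  [(if A₁.idx then A₀.lim else A₁.wid) - 17]
36. n13.idx = true  [B.fin == true]
37. n12.wid = 26  [A₁.wid + 20]
38. n12.idx = true  [A₀.lim > 14]
39. n0.depth = 4  [A.wid * 2 - 48]

26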